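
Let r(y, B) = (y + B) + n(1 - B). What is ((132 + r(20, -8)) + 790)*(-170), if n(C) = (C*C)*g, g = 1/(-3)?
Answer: -154190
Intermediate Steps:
g = -1/3 ≈ -0.33333
n(C) = -C**2/3 (n(C) = (C*C)*(-1/3) = C**2*(-1/3) = -C**2/3)
r(y, B) = B + y - (1 - B)**2/3 (r(y, B) = (y + B) - (1 - B)**2/3 = (B + y) - (1 - B)**2/3 = B + y - (1 - B)**2/3)
((132 + r(20, -8)) + 790)*(-170) = ((132 + (-8 + 20 - (-1 - 8)**2/3)) + 790)*(-170) = ((132 + (-8 + 20 - 1/3*(-9)**2)) + 790)*(-170) = ((132 + (-8 + 20 - 1/3*81)) + 790)*(-170) = ((132 + (-8 + 20 - 27)) + 790)*(-170) = ((132 - 15) + 790)*(-170) = (117 + 790)*(-170) = 907*(-170) = -154190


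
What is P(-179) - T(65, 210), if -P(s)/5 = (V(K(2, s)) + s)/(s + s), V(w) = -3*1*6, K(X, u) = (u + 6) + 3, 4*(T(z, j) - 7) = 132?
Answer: -15305/358 ≈ -42.751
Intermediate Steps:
T(z, j) = 40 (T(z, j) = 7 + (1/4)*132 = 7 + 33 = 40)
K(X, u) = 9 + u (K(X, u) = (6 + u) + 3 = 9 + u)
V(w) = -18 (V(w) = -3*6 = -18)
P(s) = -5*(-18 + s)/(2*s) (P(s) = -5*(-18 + s)/(s + s) = -5*(-18 + s)/(2*s))
P(-179) - T(65, 210) = (-5/2 + 45/(-179)) - 1*40 = (-5/2 + 45*(-1/179)) - 40 = (-5/2 - 45/179) - 40 = -985/358 - 40 = -15305/358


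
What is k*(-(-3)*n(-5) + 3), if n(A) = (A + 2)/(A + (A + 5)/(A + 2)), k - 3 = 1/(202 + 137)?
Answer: 8144/565 ≈ 14.414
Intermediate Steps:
k = 1018/339 (k = 3 + 1/(202 + 137) = 3 + 1/339 = 1018/339 ≈ 3.0029)
n(A) = (2 + A)/(A + (5 + A)/(2 + A))
k*(-(-3)*n(-5) + 3) = 1018*(-(-3)*(2 - 5)²/(5 + (-5)² + 3*(-5)) + 3)/339 = 1018*(-(-3)*(-3)²/(5 + 25 - 15) + 3)/339 = 1018*(-(-3)*9/15 + 3)/339 = 1018*(-(-3)*9*(1/15) + 3)/339 = 1018*(-(-3)*3/5 + 3)/339 = 1018*(-1*(-9/5) + 3)/339 = 1018*(9/5 + 3)/339 = (1018/339)*(24/5) = 8144/565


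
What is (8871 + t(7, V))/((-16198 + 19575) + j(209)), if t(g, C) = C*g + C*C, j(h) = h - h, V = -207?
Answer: 50271/3377 ≈ 14.886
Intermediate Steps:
j(h) = 0
t(g, C) = C² + C*g (t(g, C) = C*g + C² = C² + C*g)
(8871 + t(7, V))/((-16198 + 19575) + j(209)) = (8871 - 207*(-207 + 7))/((-16198 + 19575) + 0) = (8871 - 207*(-200))/(3377 + 0) = (8871 + 41400)/3377 = 50271*(1/3377) = 50271/3377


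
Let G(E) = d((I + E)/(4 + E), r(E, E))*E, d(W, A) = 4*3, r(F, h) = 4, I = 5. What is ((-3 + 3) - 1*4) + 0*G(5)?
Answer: -4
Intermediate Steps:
d(W, A) = 12
G(E) = 12*E
((-3 + 3) - 1*4) + 0*G(5) = ((-3 + 3) - 1*4) + 0*(12*5) = (0 - 4) + 0*60 = -4 + 0 = -4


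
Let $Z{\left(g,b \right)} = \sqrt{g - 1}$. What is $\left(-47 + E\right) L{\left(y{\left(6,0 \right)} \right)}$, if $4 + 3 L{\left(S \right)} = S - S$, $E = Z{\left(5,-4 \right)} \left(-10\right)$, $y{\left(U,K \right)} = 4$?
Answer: $\frac{268}{3} \approx 89.333$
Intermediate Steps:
$Z{\left(g,b \right)} = \sqrt{-1 + g}$
$E = -20$ ($E = \sqrt{-1 + 5} \left(-10\right) = \sqrt{4} \left(-10\right) = 2 \left(-10\right) = -20$)
$L{\left(S \right)} = - \frac{4}{3}$ ($L{\left(S \right)} = - \frac{4}{3} + \frac{S - S}{3} = - \frac{4}{3} + \frac{1}{3} \cdot 0 = - \frac{4}{3} + 0 = - \frac{4}{3}$)
$\left(-47 + E\right) L{\left(y{\left(6,0 \right)} \right)} = \left(-47 - 20\right) \left(- \frac{4}{3}\right) = \left(-67\right) \left(- \frac{4}{3}\right) = \frac{268}{3}$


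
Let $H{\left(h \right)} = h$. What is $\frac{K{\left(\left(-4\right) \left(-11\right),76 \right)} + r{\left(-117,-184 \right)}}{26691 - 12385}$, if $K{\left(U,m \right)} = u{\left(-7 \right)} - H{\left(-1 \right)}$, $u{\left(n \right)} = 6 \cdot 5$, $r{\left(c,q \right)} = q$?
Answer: $- \frac{153}{14306} \approx -0.010695$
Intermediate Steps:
$u{\left(n \right)} = 30$
$K{\left(U,m \right)} = 31$ ($K{\left(U,m \right)} = 30 - -1 = 30 + 1 = 31$)
$\frac{K{\left(\left(-4\right) \left(-11\right),76 \right)} + r{\left(-117,-184 \right)}}{26691 - 12385} = \frac{31 - 184}{26691 - 12385} = - \frac{153}{14306}$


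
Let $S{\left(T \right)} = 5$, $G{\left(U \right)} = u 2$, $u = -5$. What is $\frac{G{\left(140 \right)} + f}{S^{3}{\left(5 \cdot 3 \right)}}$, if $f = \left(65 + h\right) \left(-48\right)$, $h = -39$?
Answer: $- \frac{1258}{125} \approx -10.064$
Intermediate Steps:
$f = -1248$ ($f = \left(65 - 39\right) \left(-48\right) = 26 \left(-48\right) = -1248$)
$G{\left(U \right)} = -10$ ($G{\left(U \right)} = \left(-5\right) 2 = -10$)
$\frac{G{\left(140 \right)} + f}{S^{3}{\left(5 \cdot 3 \right)}} = \frac{-10 - 1248}{5^{3}} = - \frac{1258}{125}$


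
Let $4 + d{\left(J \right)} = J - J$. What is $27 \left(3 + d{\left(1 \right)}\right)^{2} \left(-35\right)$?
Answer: $-945$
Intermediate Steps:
$d{\left(J \right)} = -4$ ($d{\left(J \right)} = -4 + \left(J - J\right) = -4 + 0 = -4$)
$27 \left(3 + d{\left(1 \right)}\right)^{2} \left(-35\right) = 27 \left(3 - 4\right)^{2} \left(-35\right) = 27 \left(-1\right)^{2} \left(-35\right) = 27 \cdot 1 \left(-35\right) = 27 \left(-35\right) = -945$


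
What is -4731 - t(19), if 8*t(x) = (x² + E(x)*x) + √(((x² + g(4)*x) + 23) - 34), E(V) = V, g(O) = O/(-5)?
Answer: -19285/4 - 3*√930/40 ≈ -4823.5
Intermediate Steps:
g(O) = -O/5 (g(O) = O*(-⅕) = -O/5)
t(x) = x²/4 + √(-11 + x² - 4*x/5)/8 (t(x) = ((x² + x*x) + √(((x² + (-⅕*4)*x) + 23) - 34))/8 = ((x² + x²) + √(((x² - 4*x/5) + 23) - 34))/8 = (2*x² + √((23 + x² - 4*x/5) - 34))/8 = (2*x² + √(-11 + x² - 4*x/5))/8 = (√(-11 + x² - 4*x/5) + 2*x²)/8 = x²/4 + √(-11 + x² - 4*x/5)/8)
-4731 - t(19) = -4731 - ((¼)*19² + √(-275 - 20*19 + 25*19²)/40) = -4731 - ((¼)*361 + √(-275 - 380 + 25*361)/40) = -4731 - (361/4 + √(-275 - 380 + 9025)/40) = -4731 - (361/4 + √8370/40) = -4731 - (361/4 + (3*√930)/40) = -4731 - (361/4 + 3*√930/40) = -4731 + (-361/4 - 3*√930/40) = -19285/4 - 3*√930/40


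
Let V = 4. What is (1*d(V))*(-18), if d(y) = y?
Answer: -72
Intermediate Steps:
(1*d(V))*(-18) = (1*4)*(-18) = 4*(-18) = -72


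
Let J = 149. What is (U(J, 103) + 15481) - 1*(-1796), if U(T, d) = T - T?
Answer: 17277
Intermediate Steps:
U(T, d) = 0
(U(J, 103) + 15481) - 1*(-1796) = (0 + 15481) - 1*(-1796) = 15481 + 1796 = 17277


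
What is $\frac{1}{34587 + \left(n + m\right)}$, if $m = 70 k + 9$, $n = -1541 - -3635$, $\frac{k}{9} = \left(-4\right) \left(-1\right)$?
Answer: $\frac{1}{39210} \approx 2.5504 \cdot 10^{-5}$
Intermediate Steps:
$k = 36$ ($k = 9 \left(\left(-4\right) \left(-1\right)\right) = 9 \cdot 4 = 36$)
$n = 2094$ ($n = -1541 + 3635 = 2094$)
$m = 2529$ ($m = 70 \cdot 36 + 9 = 2520 + 9 = 2529$)
$\frac{1}{34587 + \left(n + m\right)} = \frac{1}{34587 + \left(2094 + 2529\right)} = \frac{1}{34587 + 4623} = \frac{1}{39210}$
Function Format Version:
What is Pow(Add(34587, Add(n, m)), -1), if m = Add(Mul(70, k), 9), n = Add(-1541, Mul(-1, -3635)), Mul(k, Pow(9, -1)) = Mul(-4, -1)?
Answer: Rational(1, 39210) ≈ 2.5504e-5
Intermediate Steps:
k = 36 (k = Mul(9, Mul(-4, -1)) = Mul(9, 4) = 36)
n = 2094 (n = Add(-1541, 3635) = 2094)
m = 2529 (m = Add(Mul(70, 36), 9) = Add(2520, 9) = 2529)
Pow(Add(34587, Add(n, m)), -1) = Pow(Add(34587, Add(2094, 2529)), -1) = Pow(Add(34587, 4623), -1) = Pow(39210, -1) = Rational(1, 39210)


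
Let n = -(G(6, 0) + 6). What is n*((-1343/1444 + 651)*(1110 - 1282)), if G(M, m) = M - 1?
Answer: 444005573/361 ≈ 1.2299e+6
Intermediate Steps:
G(M, m) = -1 + M
n = -11 (n = -((-1 + 6) + 6) = -(5 + 6) = -1*11 = -11)
n*((-1343/1444 + 651)*(1110 - 1282)) = -11*(-1343/1444 + 651)*(1110 - 1282) = -11*(-1343*1/1444 + 651)*(-172) = -11*(-1343/1444 + 651)*(-172) = -10325711*(-172)/1444 = -11*(-40364143/361) = 444005573/361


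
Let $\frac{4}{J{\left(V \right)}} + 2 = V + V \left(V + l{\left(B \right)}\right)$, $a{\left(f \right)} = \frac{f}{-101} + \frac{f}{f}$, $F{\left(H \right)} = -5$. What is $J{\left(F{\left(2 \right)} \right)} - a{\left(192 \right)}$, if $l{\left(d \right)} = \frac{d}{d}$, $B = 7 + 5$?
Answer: $\frac{1587}{1313} \approx 1.2087$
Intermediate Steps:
$B = 12$
$l{\left(d \right)} = 1$
$a{\left(f \right)} = 1 - \frac{f}{101}$ ($a{\left(f \right)} = f \left(- \frac{1}{101}\right) + 1 = - \frac{f}{101} + 1 = 1 - \frac{f}{101}$)
$J{\left(V \right)} = \frac{4}{-2 + V + V \left(1 + V\right)}$ ($J{\left(V \right)} = \frac{4}{-2 + \left(V + V \left(V + 1\right)\right)} = \frac{4}{-2 + \left(V + V \left(1 + V\right)\right)} = \frac{4}{-2 + V + V \left(1 + V\right)}$)
$J{\left(F{\left(2 \right)} \right)} - a{\left(192 \right)} = \frac{4}{-2 + \left(-5\right)^{2} + 2 \left(-5\right)} - \left(1 - \frac{192}{101}\right) = \frac{4}{-2 + 25 - 10} - \left(1 - \frac{192}{101}\right) = \frac{4}{13} - - \frac{91}{101} = 4 \cdot \frac{1}{13} + \frac{91}{101} = \frac{4}{13} + \frac{91}{101} = \frac{1587}{1313}$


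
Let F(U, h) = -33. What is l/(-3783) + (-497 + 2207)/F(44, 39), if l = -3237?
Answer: -54377/1067 ≈ -50.963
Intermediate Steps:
l/(-3783) + (-497 + 2207)/F(44, 39) = -3237/(-3783) + (-497 + 2207)/(-33) = -3237*(-1/3783) + 1710*(-1/33) = 83/97 - 570/11 = -54377/1067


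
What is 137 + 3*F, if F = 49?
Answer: 284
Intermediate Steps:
137 + 3*F = 137 + 3*49 = 137 + 147 = 284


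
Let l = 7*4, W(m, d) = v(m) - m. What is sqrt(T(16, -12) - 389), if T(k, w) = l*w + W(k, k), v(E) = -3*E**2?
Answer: I*sqrt(1509) ≈ 38.846*I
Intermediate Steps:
W(m, d) = -m - 3*m**2 (W(m, d) = -3*m**2 - m = -m - 3*m**2)
l = 28
T(k, w) = 28*w + k*(-1 - 3*k)
sqrt(T(16, -12) - 389) = sqrt((-1*16 - 3*16**2 + 28*(-12)) - 389) = sqrt((-16 - 3*256 - 336) - 389) = sqrt((-16 - 768 - 336) - 389) = sqrt(-1120 - 389) = sqrt(-1509) = I*sqrt(1509)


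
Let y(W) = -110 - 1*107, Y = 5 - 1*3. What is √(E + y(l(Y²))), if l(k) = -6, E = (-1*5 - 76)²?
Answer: 2*√1586 ≈ 79.649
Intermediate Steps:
Y = 2 (Y = 5 - 3 = 2)
E = 6561 (E = (-5 - 76)² = (-81)² = 6561)
y(W) = -217 (y(W) = -110 - 107 = -217)
√(E + y(l(Y²))) = √(6561 - 217) = √6344 = 2*√1586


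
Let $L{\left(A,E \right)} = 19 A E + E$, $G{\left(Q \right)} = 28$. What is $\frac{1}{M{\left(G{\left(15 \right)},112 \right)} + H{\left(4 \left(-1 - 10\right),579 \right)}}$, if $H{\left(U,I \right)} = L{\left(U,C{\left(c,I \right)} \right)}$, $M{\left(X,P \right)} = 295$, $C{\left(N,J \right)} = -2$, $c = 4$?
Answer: $\frac{1}{1965} \approx 0.00050891$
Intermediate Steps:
$L{\left(A,E \right)} = E + 19 A E$ ($L{\left(A,E \right)} = 19 A E + E = E + 19 A E$)
$H{\left(U,I \right)} = -2 - 38 U$ ($H{\left(U,I \right)} = - 2 \left(1 + 19 U\right) = -2 - 38 U$)
$\frac{1}{M{\left(G{\left(15 \right)},112 \right)} + H{\left(4 \left(-1 - 10\right),579 \right)}} = \frac{1}{295 - \left(2 + 38 \cdot 4 \left(-1 - 10\right)\right)} = \frac{1}{295 - \left(2 + 38 \cdot 4 \left(-11\right)\right)} = \frac{1}{295 - -1670} = \frac{1}{295 + \left(-2 + 1672\right)} = \frac{1}{295 + 1670} = \frac{1}{1965}$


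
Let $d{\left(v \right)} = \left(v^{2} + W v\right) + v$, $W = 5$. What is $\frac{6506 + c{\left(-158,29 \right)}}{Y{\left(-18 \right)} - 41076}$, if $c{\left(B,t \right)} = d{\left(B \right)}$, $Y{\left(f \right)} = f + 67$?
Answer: $- \frac{30522}{41027} \approx -0.74395$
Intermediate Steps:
$Y{\left(f \right)} = 67 + f$
$d{\left(v \right)} = v^{2} + 6 v$ ($d{\left(v \right)} = \left(v^{2} + 5 v\right) + v = v^{2} + 6 v$)
$c{\left(B,t \right)} = B \left(6 + B\right)$
$\frac{6506 + c{\left(-158,29 \right)}}{Y{\left(-18 \right)} - 41076} = \frac{6506 - 158 \left(6 - 158\right)}{\left(67 - 18\right) - 41076} = \frac{6506 - -24016}{49 - 41076} = \frac{6506 + 24016}{-41027} = 30522 \left(- \frac{1}{41027}\right) = - \frac{30522}{41027}$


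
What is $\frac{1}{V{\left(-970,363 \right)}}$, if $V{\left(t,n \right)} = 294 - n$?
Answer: $- \frac{1}{69} \approx -0.014493$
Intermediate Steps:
$\frac{1}{V{\left(-970,363 \right)}} = \frac{1}{294 - 363} = \frac{1}{-69} = - \frac{1}{69}$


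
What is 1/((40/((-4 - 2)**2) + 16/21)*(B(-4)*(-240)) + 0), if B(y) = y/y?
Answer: -21/9440 ≈ -0.0022246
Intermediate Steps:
B(y) = 1
1/((40/((-4 - 2)**2) + 16/21)*(B(-4)*(-240)) + 0) = 1/((40/((-4 - 2)**2) + 16/21)*(1*(-240)) + 0) = 1/((40/((-6)**2) + 16*(1/21))*(-240) + 0) = 1/((40/36 + 16/21)*(-240) + 0) = 1/((40*(1/36) + 16/21)*(-240) + 0) = 1/((10/9 + 16/21)*(-240) + 0) = 1/((118/63)*(-240) + 0) = 1/(-9440/21 + 0) = 1/(-9440/21) = -21/9440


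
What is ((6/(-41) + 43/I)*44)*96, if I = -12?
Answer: -645920/41 ≈ -15754.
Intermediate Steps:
((6/(-41) + 43/I)*44)*96 = ((6/(-41) + 43/(-12))*44)*96 = ((6*(-1/41) + 43*(-1/12))*44)*96 = ((-6/41 - 43/12)*44)*96 = -1835/492*44*96 = -20185/123*96 = -645920/41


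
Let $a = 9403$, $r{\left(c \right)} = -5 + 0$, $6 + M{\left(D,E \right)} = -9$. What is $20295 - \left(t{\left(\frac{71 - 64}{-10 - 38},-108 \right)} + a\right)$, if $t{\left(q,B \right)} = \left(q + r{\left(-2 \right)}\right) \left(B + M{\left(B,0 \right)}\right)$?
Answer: $\frac{164145}{16} \approx 10259.0$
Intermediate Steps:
$M{\left(D,E \right)} = -15$ ($M{\left(D,E \right)} = -6 - 9 = -15$)
$r{\left(c \right)} = -5$
$t{\left(q,B \right)} = \left(-15 + B\right) \left(-5 + q\right)$ ($t{\left(q,B \right)} = \left(q - 5\right) \left(B - 15\right) = \left(-5 + q\right) \left(-15 + B\right) = \left(-15 + B\right) \left(-5 + q\right)$)
$20295 - \left(t{\left(\frac{71 - 64}{-10 - 38},-108 \right)} + a\right) = 20295 - \left(\left(75 - 15 \frac{71 - 64}{-10 - 38} - -540 - 108 \frac{71 - 64}{-10 - 38}\right) + 9403\right) = 20295 - \left(\left(75 - 15 \frac{7}{-48} + 540 - 108 \frac{7}{-48}\right) + 9403\right) = 20295 - \left(\left(75 - 15 \cdot 7 \left(- \frac{1}{48}\right) + 540 - 108 \cdot 7 \left(- \frac{1}{48}\right)\right) + 9403\right) = 20295 - \left(\left(75 - - \frac{35}{16} + 540 - - \frac{63}{4}\right) + 9403\right) = 20295 - \left(\left(75 + \frac{35}{16} + 540 + \frac{63}{4}\right) + 9403\right) = 20295 - \left(\frac{10127}{16} + 9403\right) = 20295 - \frac{160575}{16} = \frac{164145}{16}$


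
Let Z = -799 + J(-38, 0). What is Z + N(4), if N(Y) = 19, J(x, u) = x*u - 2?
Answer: -782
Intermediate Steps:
J(x, u) = -2 + u*x (J(x, u) = u*x - 2 = -2 + u*x)
Z = -801 (Z = -799 + (-2 + 0*(-38)) = -799 + (-2 + 0) = -799 - 2 = -801)
Z + N(4) = -801 + 19 = -782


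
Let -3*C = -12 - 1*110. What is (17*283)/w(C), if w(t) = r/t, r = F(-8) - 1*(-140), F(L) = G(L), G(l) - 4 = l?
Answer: 17263/12 ≈ 1438.6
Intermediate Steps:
G(l) = 4 + l
F(L) = 4 + L
r = 136 (r = (4 - 8) - 1*(-140) = -4 + 140 = 136)
C = 122/3 (C = -(-12 - 1*110)/3 = -(-12 - 110)/3 = -⅓*(-122) = 122/3 ≈ 40.667)
w(t) = 136/t
(17*283)/w(C) = (17*283)/((136/(122/3))) = 4811/((136*(3/122))) = 4811/(204/61) = 4811*(61/204) = 17263/12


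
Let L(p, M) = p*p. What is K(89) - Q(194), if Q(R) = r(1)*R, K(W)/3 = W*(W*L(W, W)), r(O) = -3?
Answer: 188227305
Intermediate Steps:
L(p, M) = p²
K(W) = 3*W⁴ (K(W) = 3*(W*(W*W²)) = 3*(W*W³) = 3*W⁴)
Q(R) = -3*R
K(89) - Q(194) = 3*89⁴ - (-3)*194 = 3*62742241 - 1*(-582) = 188226723 + 582 = 188227305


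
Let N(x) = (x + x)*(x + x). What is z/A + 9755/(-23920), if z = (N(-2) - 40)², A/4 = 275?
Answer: 152371/1315600 ≈ 0.11582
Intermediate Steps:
N(x) = 4*x² (N(x) = (2*x)*(2*x) = 4*x²)
A = 1100 (A = 4*275 = 1100)
z = 576 (z = (4*(-2)² - 40)² = (4*4 - 40)² = (16 - 40)² = (-24)² = 576)
z/A + 9755/(-23920) = 576/1100 + 9755/(-23920) = 576*(1/1100) + 9755*(-1/23920) = 144/275 - 1951/4784 = 152371/1315600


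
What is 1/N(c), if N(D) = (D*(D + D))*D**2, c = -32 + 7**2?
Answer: 1/167042 ≈ 5.9865e-6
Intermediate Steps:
c = 17 (c = -32 + 49 = 17)
N(D) = 2*D**4 (N(D) = (D*(2*D))*D**2 = (2*D**2)*D**2 = 2*D**4)
1/N(c) = 1/(2*17**4) = 1/(2*83521) = 1/167042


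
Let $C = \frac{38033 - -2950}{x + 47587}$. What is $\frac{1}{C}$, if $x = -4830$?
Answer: $\frac{42757}{40983} \approx 1.0433$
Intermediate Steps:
$C = \frac{40983}{42757}$ ($C = \frac{38033 - -2950}{-4830 + 47587} = \frac{38033 + \left(-1294 + 4244\right)}{42757} = \left(38033 + 2950\right) \frac{1}{42757} = 40983 \cdot \frac{1}{42757} = \frac{40983}{42757} \approx 0.95851$)
$\frac{1}{C} = \frac{1}{\frac{40983}{42757}} = \frac{42757}{40983}$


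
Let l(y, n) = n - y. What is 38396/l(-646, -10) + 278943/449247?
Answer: 1452224630/23810091 ≈ 60.992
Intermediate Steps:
38396/l(-646, -10) + 278943/449247 = 38396/(-10 - 1*(-646)) + 278943/449247 = 38396/(-10 + 646) + 278943*(1/449247) = 38396/636 + 92981/149749 = 38396*(1/636) + 92981/149749 = 9599/159 + 92981/149749 = 1452224630/23810091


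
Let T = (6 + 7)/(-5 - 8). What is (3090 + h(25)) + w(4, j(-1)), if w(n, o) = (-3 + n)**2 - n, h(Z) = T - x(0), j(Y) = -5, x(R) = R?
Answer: 3086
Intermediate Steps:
T = -1 (T = 13/(-13) = 13*(-1/13) = -1)
h(Z) = -1 (h(Z) = -1 - 1*0 = -1 + 0 = -1)
(3090 + h(25)) + w(4, j(-1)) = (3090 - 1) + ((-3 + 4)**2 - 1*4) = 3089 + (1**2 - 4) = 3089 + (1 - 4) = 3089 - 3 = 3086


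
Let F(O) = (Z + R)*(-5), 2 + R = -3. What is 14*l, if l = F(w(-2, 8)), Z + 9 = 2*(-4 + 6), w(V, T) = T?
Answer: 700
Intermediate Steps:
R = -5 (R = -2 - 3 = -5)
Z = -5 (Z = -9 + 2*(-4 + 6) = -9 + 2*2 = -9 + 4 = -5)
F(O) = 50 (F(O) = (-5 - 5)*(-5) = -10*(-5) = 50)
l = 50
14*l = 14*50 = 700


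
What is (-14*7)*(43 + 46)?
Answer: -8722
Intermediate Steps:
(-14*7)*(43 + 46) = -98*89 = -8722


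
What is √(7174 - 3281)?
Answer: √3893 ≈ 62.394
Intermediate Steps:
√(7174 - 3281) = √3893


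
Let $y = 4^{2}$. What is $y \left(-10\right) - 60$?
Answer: $-220$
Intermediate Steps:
$y = 16$
$y \left(-10\right) - 60 = 16 \left(-10\right) - 60 = -160 - 60 = -220$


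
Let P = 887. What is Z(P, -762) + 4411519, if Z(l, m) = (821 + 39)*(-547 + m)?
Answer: 3285779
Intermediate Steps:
Z(l, m) = -470420 + 860*m (Z(l, m) = 860*(-547 + m) = -470420 + 860*m)
Z(P, -762) + 4411519 = (-470420 + 860*(-762)) + 4411519 = (-470420 - 655320) + 4411519 = -1125740 + 4411519 = 3285779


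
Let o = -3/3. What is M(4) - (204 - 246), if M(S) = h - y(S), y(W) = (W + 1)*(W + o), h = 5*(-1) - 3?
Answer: 19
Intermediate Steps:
o = -1 (o = -3*1/3 = -1)
h = -8 (h = -5 - 3 = -8)
y(W) = (1 + W)*(-1 + W) (y(W) = (W + 1)*(W - 1) = (1 + W)*(-1 + W))
M(S) = -7 - S**2 (M(S) = -8 - (-1 + S**2) = -8 + (1 - S**2) = -7 - S**2)
M(4) - (204 - 246) = (-7 - 1*4**2) - (204 - 246) = (-7 - 1*16) - 1*(-42) = (-7 - 16) + 42 = -23 + 42 = 19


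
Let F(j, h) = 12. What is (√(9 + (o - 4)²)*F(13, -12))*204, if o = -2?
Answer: 7344*√5 ≈ 16422.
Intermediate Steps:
(√(9 + (o - 4)²)*F(13, -12))*204 = (√(9 + (-2 - 4)²)*12)*204 = (√(9 + (-6)²)*12)*204 = (√(9 + 36)*12)*204 = (√45*12)*204 = ((3*√5)*12)*204 = (36*√5)*204 = 7344*√5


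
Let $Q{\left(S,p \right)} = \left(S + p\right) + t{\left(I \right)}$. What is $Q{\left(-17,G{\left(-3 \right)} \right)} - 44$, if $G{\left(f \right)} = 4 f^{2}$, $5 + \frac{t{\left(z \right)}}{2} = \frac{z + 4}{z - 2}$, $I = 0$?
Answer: $-39$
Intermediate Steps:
$t{\left(z \right)} = -10 + \frac{2 \left(4 + z\right)}{-2 + z}$ ($t{\left(z \right)} = -10 + 2 \frac{z + 4}{z - 2} = -10 + 2 \frac{4 + z}{-2 + z} = -10 + \frac{2 \left(4 + z\right)}{-2 + z}$)
$Q{\left(S,p \right)} = -14 + S + p$ ($Q{\left(S,p \right)} = \left(S + p\right) + \frac{4 \left(7 - 0\right)}{-2 + 0} = \left(S + p\right) + \frac{4 \left(7 + 0\right)}{-2} = \left(S + p\right) + 4 \left(- \frac{1}{2}\right) 7 = \left(S + p\right) - 14 = -14 + S + p$)
$Q{\left(-17,G{\left(-3 \right)} \right)} - 44 = \left(-14 - 17 + 4 \left(-3\right)^{2}\right) - 44 = \left(-14 - 17 + 4 \cdot 9\right) - 44 = \left(-14 - 17 + 36\right) - 44 = 5 - 44 = -39$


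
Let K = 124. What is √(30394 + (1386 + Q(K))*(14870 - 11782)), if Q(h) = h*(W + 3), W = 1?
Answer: √5842010 ≈ 2417.0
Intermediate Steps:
Q(h) = 4*h (Q(h) = h*(1 + 3) = h*4 = 4*h)
√(30394 + (1386 + Q(K))*(14870 - 11782)) = √(30394 + (1386 + 4*124)*(14870 - 11782)) = √(30394 + (1386 + 496)*3088) = √(30394 + 1882*3088) = √(30394 + 5811616) = √5842010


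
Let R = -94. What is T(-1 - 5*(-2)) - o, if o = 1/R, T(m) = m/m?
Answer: 95/94 ≈ 1.0106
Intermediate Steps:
T(m) = 1
o = -1/94 (o = 1/(-94) = -1/94 ≈ -0.010638)
T(-1 - 5*(-2)) - o = 1 - 1*(-1/94) = 1 + 1/94 = 95/94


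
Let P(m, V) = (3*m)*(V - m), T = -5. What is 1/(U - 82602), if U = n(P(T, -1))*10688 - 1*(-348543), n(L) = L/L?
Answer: 1/276629 ≈ 3.6150e-6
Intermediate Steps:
P(m, V) = 3*m*(V - m)
n(L) = 1
U = 359231 (U = 1*10688 - 1*(-348543) = 10688 + 348543 = 359231)
1/(U - 82602) = 1/(359231 - 82602) = 1/276629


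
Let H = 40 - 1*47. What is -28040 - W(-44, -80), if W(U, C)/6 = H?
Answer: -27998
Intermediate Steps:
H = -7 (H = 40 - 47 = -7)
W(U, C) = -42 (W(U, C) = 6*(-7) = -42)
-28040 - W(-44, -80) = -28040 - 1*(-42) = -28040 + 42 = -27998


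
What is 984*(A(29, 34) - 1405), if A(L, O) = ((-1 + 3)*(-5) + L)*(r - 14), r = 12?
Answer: -1419912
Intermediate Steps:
A(L, O) = 20 - 2*L (A(L, O) = ((-1 + 3)*(-5) + L)*(12 - 14) = (2*(-5) + L)*(-2) = (-10 + L)*(-2) = 20 - 2*L)
984*(A(29, 34) - 1405) = 984*((20 - 2*29) - 1405) = 984*((20 - 58) - 1405) = 984*(-38 - 1405) = 984*(-1443) = -1419912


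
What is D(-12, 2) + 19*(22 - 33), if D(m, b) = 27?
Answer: -182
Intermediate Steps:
D(-12, 2) + 19*(22 - 33) = 27 + 19*(22 - 33) = 27 + 19*(-11) = 27 - 209 = -182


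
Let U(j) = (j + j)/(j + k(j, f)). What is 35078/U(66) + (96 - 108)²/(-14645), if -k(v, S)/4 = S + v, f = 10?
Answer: -30566184697/483285 ≈ -63247.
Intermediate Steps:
k(v, S) = -4*S - 4*v (k(v, S) = -4*(S + v) = -4*S - 4*v)
U(j) = 2*j/(-40 - 3*j) (U(j) = (j + j)/(j + (-4*10 - 4*j)) = (2*j)/(j + (-40 - 4*j)) = (2*j)/(-40 - 3*j) = 2*j/(-40 - 3*j))
35078/U(66) + (96 - 108)²/(-14645) = 35078/((-2*66/(40 + 3*66))) + (96 - 108)²/(-14645) = 35078/((-2*66/(40 + 198))) + (-12)²*(-1/14645) = 35078/((-2*66/238)) + 144*(-1/14645) = 35078/((-2*66*1/238)) - 144/14645 = 35078/(-66/119) - 144/14645 = 35078*(-119/66) - 144/14645 = -2087141/33 - 144/14645 = -30566184697/483285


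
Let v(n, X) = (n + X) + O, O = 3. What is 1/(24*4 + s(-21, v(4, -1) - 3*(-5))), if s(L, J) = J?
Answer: 1/117 ≈ 0.0085470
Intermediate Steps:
v(n, X) = 3 + X + n (v(n, X) = (n + X) + 3 = (X + n) + 3 = 3 + X + n)
1/(24*4 + s(-21, v(4, -1) - 3*(-5))) = 1/(24*4 + ((3 - 1 + 4) - 3*(-5))) = 1/(96 + (6 + 15)) = 1/(96 + 21) = 1/117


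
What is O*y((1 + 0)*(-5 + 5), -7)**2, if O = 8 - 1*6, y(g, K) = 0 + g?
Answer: 0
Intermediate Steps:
y(g, K) = g
O = 2 (O = 8 - 6 = 2)
O*y((1 + 0)*(-5 + 5), -7)**2 = 2*((1 + 0)*(-5 + 5))**2 = 2*(1*0)**2 = 2*0**2 = 2*0 = 0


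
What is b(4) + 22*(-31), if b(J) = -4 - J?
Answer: -690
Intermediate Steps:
b(4) + 22*(-31) = (-4 - 1*4) + 22*(-31) = (-4 - 4) - 682 = -8 - 682 = -690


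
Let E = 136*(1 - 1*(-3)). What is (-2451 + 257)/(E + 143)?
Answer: -2194/687 ≈ -3.1936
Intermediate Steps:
E = 544 (E = 136*(1 + 3) = 136*4 = 544)
(-2451 + 257)/(E + 143) = (-2451 + 257)/(544 + 143) = -2194/687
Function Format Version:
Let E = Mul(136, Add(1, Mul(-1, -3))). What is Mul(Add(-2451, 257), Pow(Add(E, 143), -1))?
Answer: Rational(-2194, 687) ≈ -3.1936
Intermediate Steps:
E = 544 (E = Mul(136, Add(1, 3)) = Mul(136, 4) = 544)
Mul(Add(-2451, 257), Pow(Add(E, 143), -1)) = Mul(Add(-2451, 257), Pow(Add(544, 143), -1)) = Mul(-2194, Pow(687, -1)) = Mul(-2194, Rational(1, 687)) = Rational(-2194, 687)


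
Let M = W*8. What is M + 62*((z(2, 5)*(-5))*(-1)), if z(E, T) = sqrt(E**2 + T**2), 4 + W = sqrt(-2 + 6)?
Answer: -16 + 310*sqrt(29) ≈ 1653.4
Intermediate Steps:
W = -2 (W = -4 + sqrt(-2 + 6) = -4 + sqrt(4) = -4 + 2 = -2)
M = -16 (M = -2*8 = -16)
M + 62*((z(2, 5)*(-5))*(-1)) = -16 + 62*((sqrt(2**2 + 5**2)*(-5))*(-1)) = -16 + 62*((sqrt(4 + 25)*(-5))*(-1)) = -16 + 62*((sqrt(29)*(-5))*(-1)) = -16 + 62*(-5*sqrt(29)*(-1)) = -16 + 62*(5*sqrt(29)) = -16 + 310*sqrt(29)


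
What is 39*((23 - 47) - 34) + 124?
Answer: -2138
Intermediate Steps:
39*((23 - 47) - 34) + 124 = 39*(-24 - 34) + 124 = 39*(-58) + 124 = -2262 + 124 = -2138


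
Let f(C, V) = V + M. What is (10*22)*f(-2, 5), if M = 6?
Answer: 2420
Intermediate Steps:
f(C, V) = 6 + V (f(C, V) = V + 6 = 6 + V)
(10*22)*f(-2, 5) = (10*22)*(6 + 5) = 220*11 = 2420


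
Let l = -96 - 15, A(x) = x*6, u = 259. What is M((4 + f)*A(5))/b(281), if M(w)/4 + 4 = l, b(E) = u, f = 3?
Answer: -460/259 ≈ -1.7761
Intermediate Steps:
b(E) = 259
A(x) = 6*x
l = -111
M(w) = -460 (M(w) = -16 + 4*(-111) = -16 - 444 = -460)
M((4 + f)*A(5))/b(281) = -460/259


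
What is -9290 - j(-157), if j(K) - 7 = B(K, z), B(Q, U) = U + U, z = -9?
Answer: -9279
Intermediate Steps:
B(Q, U) = 2*U
j(K) = -11 (j(K) = 7 + 2*(-9) = 7 - 18 = -11)
-9290 - j(-157) = -9290 - 1*(-11) = -9290 + 11 = -9279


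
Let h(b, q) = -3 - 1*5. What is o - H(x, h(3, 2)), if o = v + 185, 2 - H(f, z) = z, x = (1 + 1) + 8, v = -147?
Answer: 28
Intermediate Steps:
h(b, q) = -8 (h(b, q) = -3 - 5 = -8)
x = 10 (x = 2 + 8 = 10)
H(f, z) = 2 - z
o = 38 (o = -147 + 185 = 38)
o - H(x, h(3, 2)) = 38 - (2 - 1*(-8)) = 38 - (2 + 8) = 38 - 1*10 = 38 - 10 = 28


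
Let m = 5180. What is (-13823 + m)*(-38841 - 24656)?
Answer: 548804571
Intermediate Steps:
(-13823 + m)*(-38841 - 24656) = (-13823 + 5180)*(-38841 - 24656) = -8643*(-63497) = 548804571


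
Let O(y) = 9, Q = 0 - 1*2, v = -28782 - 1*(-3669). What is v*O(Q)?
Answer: -226017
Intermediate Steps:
v = -25113 (v = -28782 + 3669 = -25113)
Q = -2 (Q = 0 - 2 = -2)
v*O(Q) = -25113*9 = -226017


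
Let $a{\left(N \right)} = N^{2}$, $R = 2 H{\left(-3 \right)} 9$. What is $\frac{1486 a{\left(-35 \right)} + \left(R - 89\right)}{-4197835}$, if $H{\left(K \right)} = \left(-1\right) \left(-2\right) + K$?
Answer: $- \frac{1820243}{4197835} \approx -0.43361$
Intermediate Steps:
$H{\left(K \right)} = 2 + K$
$R = -18$ ($R = 2 \left(2 - 3\right) 9 = 2 \left(-1\right) 9 = \left(-2\right) 9 = -18$)
$\frac{1486 a{\left(-35 \right)} + \left(R - 89\right)}{-4197835} = \frac{1486 \left(-35\right)^{2} - 107}{-4197835} = \left(1486 \cdot 1225 - 107\right) \left(- \frac{1}{4197835}\right) = \left(1820350 - 107\right) \left(- \frac{1}{4197835}\right) = 1820243 \left(- \frac{1}{4197835}\right) = - \frac{1820243}{4197835}$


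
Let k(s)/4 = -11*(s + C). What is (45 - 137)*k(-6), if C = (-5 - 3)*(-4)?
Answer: 105248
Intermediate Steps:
C = 32 (C = -8*(-4) = 32)
k(s) = -1408 - 44*s (k(s) = 4*(-11*(s + 32)) = 4*(-11*(32 + s)) = 4*(-352 - 11*s) = -1408 - 44*s)
(45 - 137)*k(-6) = (45 - 137)*(-1408 - 44*(-6)) = -92*(-1408 + 264) = -92*(-1144) = 105248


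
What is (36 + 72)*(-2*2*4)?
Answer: -1728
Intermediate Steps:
(36 + 72)*(-2*2*4) = 108*(-4*4) = 108*(-16) = -1728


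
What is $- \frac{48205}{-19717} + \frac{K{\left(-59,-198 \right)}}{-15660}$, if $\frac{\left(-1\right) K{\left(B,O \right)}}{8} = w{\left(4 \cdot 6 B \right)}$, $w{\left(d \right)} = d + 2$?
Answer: $\frac{132962899}{77192055} \approx 1.7225$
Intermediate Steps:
$w{\left(d \right)} = 2 + d$
$K{\left(B,O \right)} = -16 - 192 B$ ($K{\left(B,O \right)} = - 8 \left(2 + 4 \cdot 6 B\right) = - 8 \left(2 + 24 B\right) = -16 - 192 B$)
$- \frac{48205}{-19717} + \frac{K{\left(-59,-198 \right)}}{-15660} = - \frac{48205}{-19717} + \frac{-16 - -11328}{-15660} = \left(-48205\right) \left(- \frac{1}{19717}\right) + \left(-16 + 11328\right) \left(- \frac{1}{15660}\right) = \frac{48205}{19717} + 11312 \left(- \frac{1}{15660}\right) = \frac{48205}{19717} - \frac{2828}{3915} = \frac{132962899}{77192055}$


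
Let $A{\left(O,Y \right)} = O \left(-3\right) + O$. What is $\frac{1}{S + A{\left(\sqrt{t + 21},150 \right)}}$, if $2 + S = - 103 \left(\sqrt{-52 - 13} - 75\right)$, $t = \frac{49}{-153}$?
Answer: $- \frac{51}{-393873 + 4 \sqrt{13447} + 5253 i \sqrt{65}} \approx 0.00012815 + 1.3796 \cdot 10^{-5} i$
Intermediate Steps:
$t = - \frac{49}{153}$ ($t = 49 \left(- \frac{1}{153}\right) = - \frac{49}{153} \approx -0.32026$)
$A{\left(O,Y \right)} = - 2 O$ ($A{\left(O,Y \right)} = - 3 O + O = - 2 O$)
$S = 7723 - 103 i \sqrt{65}$ ($S = -2 - 103 \left(\sqrt{-52 - 13} - 75\right) = -2 - 103 \left(\sqrt{-65} - 75\right) = -2 - 103 \left(i \sqrt{65} - 75\right) = -2 - 103 \left(-75 + i \sqrt{65}\right) = -2 + \left(7725 - 103 i \sqrt{65}\right) = 7723 - 103 i \sqrt{65} \approx 7723.0 - 830.41 i$)
$\frac{1}{S + A{\left(\sqrt{t + 21},150 \right)}} = \frac{1}{\left(7723 - 103 i \sqrt{65}\right) - 2 \sqrt{- \frac{49}{153} + 21}} = \frac{1}{\left(7723 - 103 i \sqrt{65}\right) - 2 \sqrt{\frac{3164}{153}}} = \frac{1}{\left(7723 - 103 i \sqrt{65}\right) - 2 \frac{2 \sqrt{13447}}{51}} = \frac{1}{\left(7723 - 103 i \sqrt{65}\right) - \frac{4 \sqrt{13447}}{51}} = \frac{1}{7723 - \frac{4 \sqrt{13447}}{51} - 103 i \sqrt{65}}$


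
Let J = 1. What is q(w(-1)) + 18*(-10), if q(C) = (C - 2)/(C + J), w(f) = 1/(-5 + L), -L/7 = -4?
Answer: -1455/8 ≈ -181.88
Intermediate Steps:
L = 28 (L = -7*(-4) = 28)
w(f) = 1/23 (w(f) = 1/(-5 + 28) = 1/23)
q(C) = (-2 + C)/(1 + C) (q(C) = (C - 2)/(C + 1) = (-2 + C)/(1 + C))
q(w(-1)) + 18*(-10) = (-2 + 1/23)/(1 + 1/23) + 18*(-10) = -45/23/(24/23) - 180 = (23/24)*(-45/23) - 180 = -15/8 - 180 = -1455/8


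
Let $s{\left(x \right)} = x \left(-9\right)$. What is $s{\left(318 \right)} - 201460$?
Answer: $-204322$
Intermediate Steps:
$s{\left(x \right)} = - 9 x$
$s{\left(318 \right)} - 201460 = \left(-9\right) 318 - 201460 = -2862 - 201460 = -204322$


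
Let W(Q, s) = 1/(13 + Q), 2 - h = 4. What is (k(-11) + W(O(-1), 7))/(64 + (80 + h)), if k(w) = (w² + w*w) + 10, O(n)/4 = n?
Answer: 2269/1278 ≈ 1.7754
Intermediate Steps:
h = -2 (h = 2 - 1*4 = 2 - 4 = -2)
O(n) = 4*n
k(w) = 10 + 2*w² (k(w) = (w² + w²) + 10 = 2*w² + 10 = 10 + 2*w²)
(k(-11) + W(O(-1), 7))/(64 + (80 + h)) = ((10 + 2*(-11)²) + 1/(13 + 4*(-1)))/(64 + (80 - 2)) = ((10 + 2*121) + 1/(13 - 4))/(64 + 78) = ((10 + 242) + 1/9)/142 = (252 + ⅑)*(1/142) = (2269/9)*(1/142) = 2269/1278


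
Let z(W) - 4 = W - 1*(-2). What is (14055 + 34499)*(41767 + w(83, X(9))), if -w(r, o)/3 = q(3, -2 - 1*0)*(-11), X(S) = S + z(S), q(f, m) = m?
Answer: 2024750354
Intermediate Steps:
z(W) = 6 + W (z(W) = 4 + (W - 1*(-2)) = 4 + (W + 2) = 4 + (2 + W) = 6 + W)
X(S) = 6 + 2*S (X(S) = S + (6 + S) = 6 + 2*S)
w(r, o) = -66 (w(r, o) = -3*(-2 - 1*0)*(-11) = -3*(-2 + 0)*(-11) = -(-6)*(-11) = -3*22 = -66)
(14055 + 34499)*(41767 + w(83, X(9))) = (14055 + 34499)*(41767 - 66) = 48554*41701 = 2024750354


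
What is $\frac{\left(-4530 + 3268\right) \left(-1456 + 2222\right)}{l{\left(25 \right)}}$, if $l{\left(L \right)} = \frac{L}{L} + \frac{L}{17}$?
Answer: $- \frac{8216882}{21} \approx -3.9128 \cdot 10^{5}$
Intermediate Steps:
$l{\left(L \right)} = 1 + \frac{L}{17}$ ($l{\left(L \right)} = 1 + L \frac{1}{17} = 1 + \frac{L}{17}$)
$\frac{\left(-4530 + 3268\right) \left(-1456 + 2222\right)}{l{\left(25 \right)}} = \frac{\left(-4530 + 3268\right) \left(-1456 + 2222\right)}{1 + \frac{1}{17} \cdot 25} = \frac{\left(-1262\right) 766}{1 + \frac{25}{17}} = - \frac{966692}{\frac{42}{17}} = \left(-966692\right) \frac{17}{42} = - \frac{8216882}{21}$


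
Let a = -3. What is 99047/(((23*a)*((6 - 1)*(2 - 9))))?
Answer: 99047/2415 ≈ 41.013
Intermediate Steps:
99047/(((23*a)*((6 - 1)*(2 - 9)))) = 99047/(((23*(-3))*((6 - 1)*(2 - 9)))) = 99047/((-345*(-7))) = 99047/((-69*(-35))) = 99047/2415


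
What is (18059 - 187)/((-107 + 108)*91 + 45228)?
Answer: 17872/45319 ≈ 0.39436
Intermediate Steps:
(18059 - 187)/((-107 + 108)*91 + 45228) = 17872/(1*91 + 45228) = 17872/(91 + 45228) = 17872/45319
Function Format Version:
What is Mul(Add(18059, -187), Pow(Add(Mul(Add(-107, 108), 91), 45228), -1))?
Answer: Rational(17872, 45319) ≈ 0.39436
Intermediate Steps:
Mul(Add(18059, -187), Pow(Add(Mul(Add(-107, 108), 91), 45228), -1)) = Mul(17872, Pow(Add(Mul(1, 91), 45228), -1)) = Mul(17872, Pow(Add(91, 45228), -1)) = Mul(17872, Pow(45319, -1)) = Mul(17872, Rational(1, 45319)) = Rational(17872, 45319)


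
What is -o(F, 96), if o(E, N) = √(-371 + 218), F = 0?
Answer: -3*I*√17 ≈ -12.369*I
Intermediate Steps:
o(E, N) = 3*I*√17 (o(E, N) = √(-153) = 3*I*√17)
-o(F, 96) = -3*I*√17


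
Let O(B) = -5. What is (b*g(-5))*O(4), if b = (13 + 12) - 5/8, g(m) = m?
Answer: 4875/8 ≈ 609.38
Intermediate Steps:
b = 195/8 (b = 25 - 5*1/8 = 25 - 5/8 = 195/8 ≈ 24.375)
(b*g(-5))*O(4) = ((195/8)*(-5))*(-5) = -975/8*(-5) = 4875/8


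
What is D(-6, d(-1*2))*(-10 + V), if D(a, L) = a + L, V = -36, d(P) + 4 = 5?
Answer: 230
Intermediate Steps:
d(P) = 1 (d(P) = -4 + 5 = 1)
D(a, L) = L + a
D(-6, d(-1*2))*(-10 + V) = (1 - 6)*(-10 - 36) = -5*(-46) = 230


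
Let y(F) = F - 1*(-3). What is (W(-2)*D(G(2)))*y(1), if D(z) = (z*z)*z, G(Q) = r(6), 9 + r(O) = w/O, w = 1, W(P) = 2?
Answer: -148877/27 ≈ -5514.0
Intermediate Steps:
y(F) = 3 + F (y(F) = F + 3 = 3 + F)
r(O) = -9 + 1/O
G(Q) = -53/6 (G(Q) = -9 + 1/6 = -9 + ⅙ = -53/6)
D(z) = z³ (D(z) = z²*z = z³)
(W(-2)*D(G(2)))*y(1) = (2*(-53/6)³)*(3 + 1) = (2*(-148877/216))*4 = -148877/108*4 = -148877/27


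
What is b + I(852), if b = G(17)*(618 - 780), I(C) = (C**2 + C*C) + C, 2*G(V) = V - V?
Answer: 1452660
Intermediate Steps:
G(V) = 0 (G(V) = (V - V)/2 = (1/2)*0 = 0)
I(C) = C + 2*C**2 (I(C) = (C**2 + C**2) + C = 2*C**2 + C = C + 2*C**2)
b = 0 (b = 0*(618 - 780) = 0*(-162) = 0)
b + I(852) = 0 + 852*(1 + 2*852) = 0 + 852*(1 + 1704) = 0 + 852*1705 = 0 + 1452660 = 1452660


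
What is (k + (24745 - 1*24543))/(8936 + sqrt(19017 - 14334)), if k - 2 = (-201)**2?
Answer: 362846280/79847413 - 40605*sqrt(4683)/79847413 ≈ 4.5094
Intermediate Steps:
k = 40403 (k = 2 + (-201)**2 = 2 + 40401 = 40403)
(k + (24745 - 1*24543))/(8936 + sqrt(19017 - 14334)) = (40403 + (24745 - 1*24543))/(8936 + sqrt(19017 - 14334)) = (40403 + (24745 - 24543))/(8936 + sqrt(4683)) = (40403 + 202)/(8936 + sqrt(4683)) = 40605/(8936 + sqrt(4683))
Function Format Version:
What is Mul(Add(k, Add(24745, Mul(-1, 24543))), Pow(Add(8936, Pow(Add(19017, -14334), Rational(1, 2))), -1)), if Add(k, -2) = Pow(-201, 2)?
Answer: Add(Rational(362846280, 79847413), Mul(Rational(-40605, 79847413), Pow(4683, Rational(1, 2)))) ≈ 4.5094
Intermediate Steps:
k = 40403 (k = Add(2, Pow(-201, 2)) = Add(2, 40401) = 40403)
Mul(Add(k, Add(24745, Mul(-1, 24543))), Pow(Add(8936, Pow(Add(19017, -14334), Rational(1, 2))), -1)) = Mul(Add(40403, Add(24745, Mul(-1, 24543))), Pow(Add(8936, Pow(Add(19017, -14334), Rational(1, 2))), -1)) = Mul(Add(40403, Add(24745, -24543)), Pow(Add(8936, Pow(4683, Rational(1, 2))), -1)) = Mul(Add(40403, 202), Pow(Add(8936, Pow(4683, Rational(1, 2))), -1)) = Mul(40605, Pow(Add(8936, Pow(4683, Rational(1, 2))), -1))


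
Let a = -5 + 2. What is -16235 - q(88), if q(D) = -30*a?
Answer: -16325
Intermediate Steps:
a = -3
q(D) = 90 (q(D) = -30*(-3) = 90)
-16235 - q(88) = -16235 - 1*90 = -16235 - 90 = -16325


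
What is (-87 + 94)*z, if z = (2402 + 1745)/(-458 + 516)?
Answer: 1001/2 ≈ 500.50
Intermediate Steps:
z = 143/2 (z = 4147/58 = 4147*(1/58) = 143/2 ≈ 71.500)
(-87 + 94)*z = (-87 + 94)*(143/2) = 7*(143/2) = 1001/2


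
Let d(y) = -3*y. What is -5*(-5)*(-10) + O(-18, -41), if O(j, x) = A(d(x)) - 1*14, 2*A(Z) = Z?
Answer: -405/2 ≈ -202.50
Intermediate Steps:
A(Z) = Z/2
O(j, x) = -14 - 3*x/2 (O(j, x) = (-3*x)/2 - 1*14 = -3*x/2 - 14 = -14 - 3*x/2)
-5*(-5)*(-10) + O(-18, -41) = -5*(-5)*(-10) + (-14 - 3/2*(-41)) = 25*(-10) + (-14 + 123/2) = -250 + 95/2 = -405/2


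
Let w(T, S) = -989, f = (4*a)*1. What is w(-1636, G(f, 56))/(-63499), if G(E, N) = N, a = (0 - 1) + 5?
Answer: 989/63499 ≈ 0.015575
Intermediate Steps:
a = 4 (a = -1 + 5 = 4)
f = 16 (f = (4*4)*1 = 16*1 = 16)
w(-1636, G(f, 56))/(-63499) = -989/(-63499) = -989*(-1/63499) = 989/63499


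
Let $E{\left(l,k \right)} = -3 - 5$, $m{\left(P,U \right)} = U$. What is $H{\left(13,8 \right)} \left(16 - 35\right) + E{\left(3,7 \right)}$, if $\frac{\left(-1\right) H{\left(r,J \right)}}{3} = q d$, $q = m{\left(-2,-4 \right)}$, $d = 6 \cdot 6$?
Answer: $-8216$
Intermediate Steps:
$d = 36$
$E{\left(l,k \right)} = -8$ ($E{\left(l,k \right)} = -3 - 5 = -8$)
$q = -4$
$H{\left(r,J \right)} = 432$ ($H{\left(r,J \right)} = - 3 \left(\left(-4\right) 36\right) = \left(-3\right) \left(-144\right) = 432$)
$H{\left(13,8 \right)} \left(16 - 35\right) + E{\left(3,7 \right)} = 432 \left(16 - 35\right) - 8 = 432 \left(-19\right) - 8 = -8208 - 8 = -8216$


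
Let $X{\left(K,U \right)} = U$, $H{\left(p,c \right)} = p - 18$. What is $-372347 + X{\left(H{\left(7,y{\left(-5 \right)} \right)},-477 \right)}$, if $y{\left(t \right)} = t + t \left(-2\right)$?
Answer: $-372824$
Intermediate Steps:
$y{\left(t \right)} = - t$ ($y{\left(t \right)} = t - 2 t = - t$)
$H{\left(p,c \right)} = -18 + p$
$-372347 + X{\left(H{\left(7,y{\left(-5 \right)} \right)},-477 \right)} = -372347 - 477 = -372824$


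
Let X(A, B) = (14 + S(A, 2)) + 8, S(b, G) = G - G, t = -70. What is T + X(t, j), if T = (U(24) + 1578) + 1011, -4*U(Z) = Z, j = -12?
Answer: 2605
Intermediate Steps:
U(Z) = -Z/4
S(b, G) = 0
X(A, B) = 22 (X(A, B) = (14 + 0) + 8 = 14 + 8 = 22)
T = 2583 (T = (-¼*24 + 1578) + 1011 = (-6 + 1578) + 1011 = 1572 + 1011 = 2583)
T + X(t, j) = 2583 + 22 = 2605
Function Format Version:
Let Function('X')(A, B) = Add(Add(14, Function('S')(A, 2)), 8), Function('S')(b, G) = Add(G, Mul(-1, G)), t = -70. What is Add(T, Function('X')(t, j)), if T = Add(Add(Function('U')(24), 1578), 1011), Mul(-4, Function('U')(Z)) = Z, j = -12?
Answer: 2605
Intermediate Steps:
Function('U')(Z) = Mul(Rational(-1, 4), Z)
Function('S')(b, G) = 0
Function('X')(A, B) = 22 (Function('X')(A, B) = Add(Add(14, 0), 8) = Add(14, 8) = 22)
T = 2583 (T = Add(Add(Mul(Rational(-1, 4), 24), 1578), 1011) = Add(Add(-6, 1578), 1011) = Add(1572, 1011) = 2583)
Add(T, Function('X')(t, j)) = Add(2583, 22) = 2605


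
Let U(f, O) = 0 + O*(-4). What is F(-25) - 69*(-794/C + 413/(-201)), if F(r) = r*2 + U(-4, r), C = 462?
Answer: 1601150/5159 ≈ 310.36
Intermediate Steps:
U(f, O) = -4*O (U(f, O) = 0 - 4*O = -4*O)
F(r) = -2*r (F(r) = r*2 - 4*r = 2*r - 4*r = -2*r)
F(-25) - 69*(-794/C + 413/(-201)) = -2*(-25) - 69*(-794/462 + 413/(-201)) = 50 - 69*(-794*1/462 + 413*(-1/201)) = 50 - 69*(-397/231 - 413/201) = 50 - 69*(-58400/15477) = 50 + 1343200/5159 = 1601150/5159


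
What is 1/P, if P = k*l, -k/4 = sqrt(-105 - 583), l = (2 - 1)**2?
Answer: I*sqrt(43)/688 ≈ 0.0095312*I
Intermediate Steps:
l = 1 (l = 1**2 = 1)
k = -16*I*sqrt(43) (k = -4*sqrt(-105 - 583) = -16*I*sqrt(43) ≈ -104.92*I)
P = -16*I*sqrt(43) (P = -16*I*sqrt(43)*1 = -16*I*sqrt(43) ≈ -104.92*I)
1/P = 1/(-16*I*sqrt(43)) = I*sqrt(43)/688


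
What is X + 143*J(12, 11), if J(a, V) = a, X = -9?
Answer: 1707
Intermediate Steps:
X + 143*J(12, 11) = -9 + 143*12 = -9 + 1716 = 1707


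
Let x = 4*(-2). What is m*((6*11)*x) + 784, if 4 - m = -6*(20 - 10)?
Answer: -33008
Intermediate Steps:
x = -8
m = 64 (m = 4 - (-6)*(20 - 10) = 4 - (-6)*10 = 4 - 1*(-60) = 4 + 60 = 64)
m*((6*11)*x) + 784 = 64*((6*11)*(-8)) + 784 = 64*(66*(-8)) + 784 = 64*(-528) + 784 = -33792 + 784 = -33008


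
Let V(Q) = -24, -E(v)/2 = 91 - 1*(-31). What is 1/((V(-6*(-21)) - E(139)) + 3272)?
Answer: 1/3492 ≈ 0.00028637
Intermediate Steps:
E(v) = -244 (E(v) = -2*(91 - 1*(-31)) = -2*(91 + 31) = -2*122 = -244)
1/((V(-6*(-21)) - E(139)) + 3272) = 1/((-24 - 1*(-244)) + 3272) = 1/((-24 + 244) + 3272) = 1/(220 + 3272) = 1/3492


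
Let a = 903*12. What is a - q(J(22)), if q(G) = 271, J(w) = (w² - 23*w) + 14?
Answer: 10565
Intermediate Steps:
J(w) = 14 + w² - 23*w
a = 10836
a - q(J(22)) = 10836 - 1*271 = 10836 - 271 = 10565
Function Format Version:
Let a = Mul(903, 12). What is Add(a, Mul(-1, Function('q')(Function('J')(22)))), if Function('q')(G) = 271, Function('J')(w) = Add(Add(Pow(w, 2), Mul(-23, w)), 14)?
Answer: 10565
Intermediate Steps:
Function('J')(w) = Add(14, Pow(w, 2), Mul(-23, w))
a = 10836
Add(a, Mul(-1, Function('q')(Function('J')(22)))) = Add(10836, Mul(-1, 271)) = Add(10836, -271) = 10565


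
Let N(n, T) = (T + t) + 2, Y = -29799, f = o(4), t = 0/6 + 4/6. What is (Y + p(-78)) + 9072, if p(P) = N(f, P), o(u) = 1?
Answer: -62407/3 ≈ -20802.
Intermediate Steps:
t = ⅔ (t = 0*(⅙) + 4*(⅙) = 0 + ⅔ = ⅔ ≈ 0.66667)
f = 1
N(n, T) = 8/3 + T (N(n, T) = (T + ⅔) + 2 = (⅔ + T) + 2 = 8/3 + T)
p(P) = 8/3 + P
(Y + p(-78)) + 9072 = (-29799 + (8/3 - 78)) + 9072 = (-29799 - 226/3) + 9072 = -89623/3 + 9072 = -62407/3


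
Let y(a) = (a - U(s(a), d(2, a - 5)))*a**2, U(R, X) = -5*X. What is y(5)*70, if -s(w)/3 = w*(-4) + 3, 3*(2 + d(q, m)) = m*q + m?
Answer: -8750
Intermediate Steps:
d(q, m) = -2 + m/3 + m*q/3 (d(q, m) = -2 + (m*q + m)/3 = -2 + (m + m*q)/3 = -2 + (m/3 + m*q/3) = -2 + m/3 + m*q/3)
s(w) = -9 + 12*w (s(w) = -3*(w*(-4) + 3) = -3*(-4*w + 3) = -3*(3 - 4*w) = -9 + 12*w)
y(a) = a**2*(-35 + 6*a) (y(a) = (a - (-5)*(-2 + (a - 5)/3 + (1/3)*(a - 5)*2))*a**2 = (a - (-5)*(-2 + (-5 + a)/3 + (1/3)*(-5 + a)*2))*a**2 = (a - (-5)*(-2 + (-5/3 + a/3) + (-10/3 + 2*a/3)))*a**2 = (a - (-5)*(-7 + a))*a**2 = (a - (35 - 5*a))*a**2 = (a + (-35 + 5*a))*a**2 = (-35 + 6*a)*a**2 = a**2*(-35 + 6*a))
y(5)*70 = (5**2*(-35 + 6*5))*70 = (25*(-35 + 30))*70 = (25*(-5))*70 = -125*70 = -8750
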